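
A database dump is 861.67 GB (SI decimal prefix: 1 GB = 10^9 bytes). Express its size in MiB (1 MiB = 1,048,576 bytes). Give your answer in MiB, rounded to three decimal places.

821,752.548 MiB

861.67 GB = 861.67 × 10^9 bytes = 861,670,000,000 bytes
1 MiB = 2^20 bytes = 1,048,576 bytes
861,670,000,000 / 1,048,576 = 821,752.548 MiB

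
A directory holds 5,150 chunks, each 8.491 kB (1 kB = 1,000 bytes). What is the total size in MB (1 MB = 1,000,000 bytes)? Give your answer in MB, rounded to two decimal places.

43.73 MB

Total = 5,150 × 8.491 kB = 43728.65 kB
= 43728.65 × 1,000 bytes = 43,728,650 bytes
1 MB = 1,000,000 bytes
43,728,650 / 1,000,000 = 43.73 MB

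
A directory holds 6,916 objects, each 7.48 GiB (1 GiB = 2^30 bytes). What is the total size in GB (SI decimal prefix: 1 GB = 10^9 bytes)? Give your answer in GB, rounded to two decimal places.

Total = 6,916 × 7.48 GiB = 51731.68 GiB
= 51731.68 × 1,073,741,824 bytes = 55,546,468,441,784.32 bytes
1 GB = 1,000,000,000 bytes
55,546,468,441,784.32 / 1,000,000,000 = 55,546.47 GB

55,546.47 GB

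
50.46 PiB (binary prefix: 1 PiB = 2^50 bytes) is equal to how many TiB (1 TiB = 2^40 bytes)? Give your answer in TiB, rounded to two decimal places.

50.46 PiB × 1,125,899,906,842,624 bytes/PiB = 56,812,909,299,278,807.04 bytes
1 TiB = 1,099,511,627,776 bytes
56,812,909,299,278,807.04 / 1,099,511,627,776 = 51,671.04 TiB

51,671.04 TiB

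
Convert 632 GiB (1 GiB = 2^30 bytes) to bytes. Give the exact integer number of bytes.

632 × 1,073,741,824 = 678,604,832,768 bytes  (1 GiB = 2^30 bytes)

678,604,832,768 bytes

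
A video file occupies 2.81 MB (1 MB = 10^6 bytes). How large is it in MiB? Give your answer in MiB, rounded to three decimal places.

2.680 MiB

2.81 MB = 2.81 × 10^6 bytes = 2,810,000 bytes
1 MiB = 1,048,576 bytes
2,810,000 / 1,048,576 = 2.680 MiB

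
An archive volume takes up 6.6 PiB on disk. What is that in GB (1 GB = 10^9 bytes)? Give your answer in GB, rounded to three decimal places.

7,430,939.385 GB

6.6 PiB × 1,125,899,906,842,624 bytes/PiB = 7,430,939,385,161,318.4 bytes
1 GB = 10^9 bytes = 1,000,000,000 bytes
7,430,939,385,161,318.4 / 1,000,000,000 = 7,430,939.385 GB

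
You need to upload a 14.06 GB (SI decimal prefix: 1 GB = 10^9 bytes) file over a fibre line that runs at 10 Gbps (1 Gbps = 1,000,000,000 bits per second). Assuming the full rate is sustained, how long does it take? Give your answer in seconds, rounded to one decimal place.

14.06 GB = 14,060,000,000 bytes = 112,480,000,000 bits
10 Gbps = 10,000,000,000 bits/s
time = 112,480,000,000 / 10,000,000,000 = 11.2 s

11.2 seconds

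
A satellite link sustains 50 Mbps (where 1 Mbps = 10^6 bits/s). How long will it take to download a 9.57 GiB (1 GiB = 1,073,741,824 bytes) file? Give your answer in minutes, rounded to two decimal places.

9.57 GiB = 10,275,709,255.68 bytes = 82,205,674,045.44 bits
50 Mbps = 50,000,000 bits/s
time = 82,205,674,045.44 / 50,000,000 = 1,644.113 s
1,644.113 s / 60 = 27.40 minutes

27.40 minutes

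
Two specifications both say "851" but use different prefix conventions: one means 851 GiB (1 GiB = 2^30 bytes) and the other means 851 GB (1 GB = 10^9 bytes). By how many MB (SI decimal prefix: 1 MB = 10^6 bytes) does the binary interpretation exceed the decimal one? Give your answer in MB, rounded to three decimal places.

851 GiB = 851 × 1,073,741,824 = 913,754,292,224 bytes
851 GB = 851 × 1,000,000,000 = 851,000,000,000 bytes
difference = 62,754,292,224 bytes
62,754,292,224 / 1,000,000 = 62,754.292 MB

62,754.292 MB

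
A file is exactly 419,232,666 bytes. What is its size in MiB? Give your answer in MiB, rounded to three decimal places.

399.811 MiB

419,232,666 bytes given.
1 MiB = 1,048,576 bytes
419,232,666 / 1,048,576 = 399.811 MiB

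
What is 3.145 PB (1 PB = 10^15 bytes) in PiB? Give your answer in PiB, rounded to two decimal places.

3.145 PB = 3.145 × 10^15 bytes = 3,145,000,000,000,000 bytes
1 PiB = 2^50 bytes = 1,125,899,906,842,624 bytes
3,145,000,000,000,000 / 1,125,899,906,842,624 = 2.79 PiB

2.79 PiB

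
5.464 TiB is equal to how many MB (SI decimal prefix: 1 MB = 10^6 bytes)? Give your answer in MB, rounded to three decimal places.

5.464 TiB × 1,099,511,627,776 bytes/TiB = 6,007,731,534,168.064 bytes
1 MB = 1,000,000 bytes
6,007,731,534,168.064 / 1,000,000 = 6,007,731.534 MB

6,007,731.534 MB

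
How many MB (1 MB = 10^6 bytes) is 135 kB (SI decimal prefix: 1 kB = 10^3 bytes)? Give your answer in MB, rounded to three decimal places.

135 kB × 1,000 bytes/kB = 135,000 bytes
1 MB = 1,000,000 bytes
135,000 / 1,000,000 = 0.135 MB

0.135 MB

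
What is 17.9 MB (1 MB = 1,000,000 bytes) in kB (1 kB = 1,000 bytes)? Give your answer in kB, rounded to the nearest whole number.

17,900 kB

17.9 MB × 1,000,000 bytes/MB = 17,900,000 bytes
1 kB = 1,000 bytes
17,900,000 / 1,000 = 17,900 kB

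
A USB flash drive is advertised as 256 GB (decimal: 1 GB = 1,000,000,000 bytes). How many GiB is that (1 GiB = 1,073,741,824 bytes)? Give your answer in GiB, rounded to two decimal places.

256 GB = 256 × 10^9 bytes = 256,000,000,000 bytes
1 GiB = 2^30 bytes = 1,073,741,824 bytes
256,000,000,000 / 1,073,741,824 = 238.42 GiB

238.42 GiB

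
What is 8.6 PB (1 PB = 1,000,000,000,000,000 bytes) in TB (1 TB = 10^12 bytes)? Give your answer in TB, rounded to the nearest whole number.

8.6 PB × 1,000,000,000,000,000 bytes/PB = 8,600,000,000,000,000 bytes
1 TB = 1,000,000,000,000 bytes
8,600,000,000,000,000 / 1,000,000,000,000 = 8,600 TB

8,600 TB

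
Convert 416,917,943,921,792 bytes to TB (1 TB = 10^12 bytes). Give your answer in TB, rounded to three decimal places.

416,917,943,921,792 bytes given.
1 TB = 10^12 bytes = 1,000,000,000,000 bytes
416,917,943,921,792 / 1,000,000,000,000 = 416.918 TB

416.918 TB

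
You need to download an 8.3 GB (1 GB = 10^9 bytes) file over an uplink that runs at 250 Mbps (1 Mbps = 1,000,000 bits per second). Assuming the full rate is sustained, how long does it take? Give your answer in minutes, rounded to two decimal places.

8.3 GB = 8,300,000,000 bytes = 66,400,000,000 bits
250 Mbps = 250,000,000 bits/s
time = 66,400,000,000 / 250,000,000 = 265.600 s
265.600 s / 60 = 4.43 minutes

4.43 minutes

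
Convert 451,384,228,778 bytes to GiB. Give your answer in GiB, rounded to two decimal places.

420.38 GiB

451,384,228,778 bytes given.
1 GiB = 2^30 bytes = 1,073,741,824 bytes
451,384,228,778 / 1,073,741,824 = 420.38 GiB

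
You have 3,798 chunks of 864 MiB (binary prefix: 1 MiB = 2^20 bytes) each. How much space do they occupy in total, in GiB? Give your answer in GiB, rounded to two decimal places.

Total = 3,798 × 864 MiB = 3,281,472 MiB
= 3,281,472 × 1,048,576 bytes = 3,440,872,783,872 bytes
1 GiB = 1,073,741,824 bytes
3,440,872,783,872 / 1,073,741,824 = 3,204.56 GiB

3,204.56 GiB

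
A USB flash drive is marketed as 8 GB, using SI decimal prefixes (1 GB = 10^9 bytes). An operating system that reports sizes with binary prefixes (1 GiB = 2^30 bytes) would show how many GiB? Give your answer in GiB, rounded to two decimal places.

8 GB × 1,000,000,000 bytes/GB = 8,000,000,000 bytes
1 GiB = 1,073,741,824 bytes
8,000,000,000 / 1,073,741,824 = 7.45 GiB

7.45 GiB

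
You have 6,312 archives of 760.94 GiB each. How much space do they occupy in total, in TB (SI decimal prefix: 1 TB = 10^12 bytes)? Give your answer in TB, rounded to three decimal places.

Total = 6,312 × 760.94 GiB = 4803053.28 GiB
= 4803053.28 × 1,073,741,824 bytes = 5,157,239,189,636,382.72 bytes
1 TB = 1,000,000,000,000 bytes
5,157,239,189,636,382.72 / 1,000,000,000,000 = 5,157.239 TB

5,157.239 TB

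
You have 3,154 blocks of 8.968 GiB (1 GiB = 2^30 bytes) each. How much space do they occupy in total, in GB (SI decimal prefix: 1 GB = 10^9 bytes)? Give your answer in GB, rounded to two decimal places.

30,370.86 GB

Total = 3,154 × 8.968 GiB = 28285.072 GiB
= 28285.072 × 1,073,741,824 bytes = 30,370,864,801,251.328 bytes
1 GB = 1,000,000,000 bytes
30,370,864,801,251.328 / 1,000,000,000 = 30,370.86 GB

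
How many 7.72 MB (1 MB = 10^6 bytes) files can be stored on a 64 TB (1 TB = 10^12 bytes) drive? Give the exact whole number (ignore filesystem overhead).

Capacity: 64 TB = 64,000,000,000,000 bytes
Per item: 7.72 MB = 7,720,000 bytes
⌊64,000,000,000,000 / 7,720,000⌋ = 8,290,155

8,290,155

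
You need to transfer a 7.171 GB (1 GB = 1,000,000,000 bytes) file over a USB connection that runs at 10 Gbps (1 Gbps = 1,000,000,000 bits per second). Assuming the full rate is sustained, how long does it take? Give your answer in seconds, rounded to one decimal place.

7.171 GB = 7,171,000,000 bytes = 57,368,000,000 bits
10 Gbps = 10,000,000,000 bits/s
time = 57,368,000,000 / 10,000,000,000 = 5.7 s

5.7 seconds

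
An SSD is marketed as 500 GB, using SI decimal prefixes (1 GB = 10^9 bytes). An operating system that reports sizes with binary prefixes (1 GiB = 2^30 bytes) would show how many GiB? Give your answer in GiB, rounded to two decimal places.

500 GB = 500 × 10^9 bytes = 500,000,000,000 bytes
1 GiB = 1,073,741,824 bytes
500,000,000,000 / 1,073,741,824 = 465.66 GiB

465.66 GiB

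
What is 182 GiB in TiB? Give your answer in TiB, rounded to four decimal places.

182 GiB × 1,073,741,824 bytes/GiB = 195,421,011,968 bytes
1 TiB = 2^40 bytes = 1,099,511,627,776 bytes
195,421,011,968 / 1,099,511,627,776 = 0.1777 TiB

0.1777 TiB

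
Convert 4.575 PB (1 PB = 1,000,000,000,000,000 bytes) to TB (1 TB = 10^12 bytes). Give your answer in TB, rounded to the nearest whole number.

4.575 PB × 1,000,000,000,000,000 bytes/PB = 4,575,000,000,000,000 bytes
1 TB = 10^12 bytes = 1,000,000,000,000 bytes
4,575,000,000,000,000 / 1,000,000,000,000 = 4,575 TB

4,575 TB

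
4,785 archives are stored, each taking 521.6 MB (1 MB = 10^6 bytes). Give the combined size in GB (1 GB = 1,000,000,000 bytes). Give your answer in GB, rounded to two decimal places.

2,495.86 GB

Total = 4,785 × 521.6 MB = 2,495,856 MB
= 2,495,856 × 1,000,000 bytes = 2,495,856,000,000 bytes
1 GB = 1,000,000,000 bytes
2,495,856,000,000 / 1,000,000,000 = 2,495.86 GB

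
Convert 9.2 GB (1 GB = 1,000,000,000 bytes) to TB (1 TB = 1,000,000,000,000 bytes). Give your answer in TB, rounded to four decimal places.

9.2 GB = 9.2 × 10^9 bytes = 9,200,000,000 bytes
1 TB = 1,000,000,000,000 bytes
9,200,000,000 / 1,000,000,000,000 = 0.0092 TB

0.0092 TB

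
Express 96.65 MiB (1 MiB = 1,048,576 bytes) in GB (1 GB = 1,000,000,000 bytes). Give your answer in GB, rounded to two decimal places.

0.10 GB

96.65 MiB = 96.65 × 2^20 bytes = 101,344,870.4 bytes
1 GB = 10^9 bytes = 1,000,000,000 bytes
101,344,870.4 / 1,000,000,000 = 0.10 GB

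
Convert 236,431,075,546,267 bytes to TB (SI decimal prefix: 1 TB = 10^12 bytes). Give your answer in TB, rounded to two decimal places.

236.43 TB

236,431,075,546,267 bytes given.
1 TB = 1,000,000,000,000 bytes
236,431,075,546,267 / 1,000,000,000,000 = 236.43 TB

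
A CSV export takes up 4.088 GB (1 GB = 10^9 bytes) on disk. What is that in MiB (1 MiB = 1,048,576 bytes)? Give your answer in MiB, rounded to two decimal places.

4.088 GB = 4.088 × 10^9 bytes = 4,088,000,000 bytes
1 MiB = 1,048,576 bytes
4,088,000,000 / 1,048,576 = 3,898.62 MiB

3,898.62 MiB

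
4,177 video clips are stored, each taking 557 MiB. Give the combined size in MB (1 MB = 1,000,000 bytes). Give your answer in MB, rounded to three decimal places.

Total = 4,177 × 557 MiB = 2,326,589 MiB
= 2,326,589 × 1,048,576 bytes = 2,439,605,387,264 bytes
1 MB = 1,000,000 bytes
2,439,605,387,264 / 1,000,000 = 2,439,605.387 MB

2,439,605.387 MB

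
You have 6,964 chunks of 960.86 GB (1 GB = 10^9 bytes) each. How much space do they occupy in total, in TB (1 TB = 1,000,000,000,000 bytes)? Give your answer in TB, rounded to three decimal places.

6,691.429 TB

Total = 6,964 × 960.86 GB = 6691429.04 GB
= 6691429.04 × 1,000,000,000 bytes = 6,691,429,040,000,000 bytes
1 TB = 1,000,000,000,000 bytes
6,691,429,040,000,000 / 1,000,000,000,000 = 6,691.429 TB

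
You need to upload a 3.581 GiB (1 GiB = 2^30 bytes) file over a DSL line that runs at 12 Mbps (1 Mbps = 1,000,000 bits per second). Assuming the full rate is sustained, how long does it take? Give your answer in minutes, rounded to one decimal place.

42.7 minutes

3.581 GiB = 3,845,069,471.744 bytes = 30,760,555,773.952 bits
12 Mbps = 12,000,000 bits/s
time = 30,760,555,773.952 / 12,000,000 = 2,563.38 s
2,563.38 s / 60 = 42.7 minutes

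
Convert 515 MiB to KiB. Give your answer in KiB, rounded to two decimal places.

527,360.00 KiB

515 MiB = 515 × 2^20 bytes = 540,016,640 bytes
1 KiB = 1,024 bytes
540,016,640 / 1,024 = 527,360.00 KiB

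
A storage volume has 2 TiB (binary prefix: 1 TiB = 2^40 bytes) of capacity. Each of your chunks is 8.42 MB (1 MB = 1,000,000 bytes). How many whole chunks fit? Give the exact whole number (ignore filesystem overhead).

Capacity: 2 TiB = 2,199,023,255,552 bytes
Per item: 8.42 MB = 8,420,000 bytes
⌊2,199,023,255,552 / 8,420,000⌋ = 261,166

261,166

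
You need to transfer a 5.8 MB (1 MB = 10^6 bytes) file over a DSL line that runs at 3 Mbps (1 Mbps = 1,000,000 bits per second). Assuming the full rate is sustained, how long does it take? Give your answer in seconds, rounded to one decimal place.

5.8 MB = 5,800,000 bytes = 46,400,000 bits
3 Mbps = 3,000,000 bits/s
time = 46,400,000 / 3,000,000 = 15.5 s

15.5 seconds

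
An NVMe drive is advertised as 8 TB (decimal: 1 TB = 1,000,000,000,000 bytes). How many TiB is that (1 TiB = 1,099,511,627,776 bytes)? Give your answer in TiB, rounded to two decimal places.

7.28 TiB

8 TB × 1,000,000,000,000 bytes/TB = 8,000,000,000,000 bytes
1 TiB = 1,099,511,627,776 bytes
8,000,000,000,000 / 1,099,511,627,776 = 7.28 TiB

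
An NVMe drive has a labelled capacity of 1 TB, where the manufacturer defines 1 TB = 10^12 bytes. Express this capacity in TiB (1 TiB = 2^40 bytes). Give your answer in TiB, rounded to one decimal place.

0.9 TiB

1 TB × 1,000,000,000,000 bytes/TB = 1,000,000,000,000 bytes
1 TiB = 1,099,511,627,776 bytes
1,000,000,000,000 / 1,099,511,627,776 = 0.9 TiB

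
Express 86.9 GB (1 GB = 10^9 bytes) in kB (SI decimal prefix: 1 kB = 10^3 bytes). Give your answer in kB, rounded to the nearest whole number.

86,900,000 kB

86.9 GB × 1,000,000,000 bytes/GB = 86,900,000,000 bytes
1 kB = 10^3 bytes = 1,000 bytes
86,900,000,000 / 1,000 = 86,900,000 kB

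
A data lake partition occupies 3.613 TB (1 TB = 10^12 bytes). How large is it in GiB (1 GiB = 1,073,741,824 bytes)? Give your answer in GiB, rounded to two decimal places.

3.613 TB = 3.613 × 10^12 bytes = 3,613,000,000,000 bytes
1 GiB = 2^30 bytes = 1,073,741,824 bytes
3,613,000,000,000 / 1,073,741,824 = 3,364.87 GiB

3,364.87 GiB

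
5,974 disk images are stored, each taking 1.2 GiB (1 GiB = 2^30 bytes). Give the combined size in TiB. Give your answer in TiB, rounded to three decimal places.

7.001 TiB

Total = 5,974 × 1.2 GiB = 7168.8 GiB
= 7168.8 × 1,073,741,824 bytes = 7,697,440,387,891.2 bytes
1 TiB = 1,099,511,627,776 bytes
7,697,440,387,891.2 / 1,099,511,627,776 = 7.001 TiB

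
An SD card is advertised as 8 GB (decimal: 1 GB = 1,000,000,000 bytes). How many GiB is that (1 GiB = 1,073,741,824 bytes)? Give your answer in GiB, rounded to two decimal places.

8 GB = 8 × 10^9 bytes = 8,000,000,000 bytes
1 GiB = 1,073,741,824 bytes
8,000,000,000 / 1,073,741,824 = 7.45 GiB

7.45 GiB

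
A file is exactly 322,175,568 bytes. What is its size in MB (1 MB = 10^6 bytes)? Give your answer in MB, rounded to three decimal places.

322.176 MB

322,175,568 bytes given.
1 MB = 1,000,000 bytes
322,175,568 / 1,000,000 = 322.176 MB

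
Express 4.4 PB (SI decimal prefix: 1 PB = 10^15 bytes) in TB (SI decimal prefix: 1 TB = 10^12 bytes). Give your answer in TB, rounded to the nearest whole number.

4,400 TB

4.4 PB = 4.4 × 10^15 bytes = 4,400,000,000,000,000 bytes
1 TB = 1,000,000,000,000 bytes
4,400,000,000,000,000 / 1,000,000,000,000 = 4,400 TB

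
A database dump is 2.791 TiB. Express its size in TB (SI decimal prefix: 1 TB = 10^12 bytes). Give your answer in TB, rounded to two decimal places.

2.791 TiB = 2.791 × 2^40 bytes = 3,068,736,953,122.816 bytes
1 TB = 10^12 bytes = 1,000,000,000,000 bytes
3,068,736,953,122.816 / 1,000,000,000,000 = 3.07 TB

3.07 TB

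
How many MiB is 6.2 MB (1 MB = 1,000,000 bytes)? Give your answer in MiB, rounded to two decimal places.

6.2 MB = 6.2 × 10^6 bytes = 6,200,000 bytes
1 MiB = 1,048,576 bytes
6,200,000 / 1,048,576 = 5.91 MiB

5.91 MiB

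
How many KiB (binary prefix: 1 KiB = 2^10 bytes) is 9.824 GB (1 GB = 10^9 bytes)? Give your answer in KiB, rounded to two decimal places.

9.824 GB × 1,000,000,000 bytes/GB = 9,824,000,000 bytes
1 KiB = 2^10 bytes = 1,024 bytes
9,824,000,000 / 1,024 = 9,593,750.00 KiB

9,593,750.00 KiB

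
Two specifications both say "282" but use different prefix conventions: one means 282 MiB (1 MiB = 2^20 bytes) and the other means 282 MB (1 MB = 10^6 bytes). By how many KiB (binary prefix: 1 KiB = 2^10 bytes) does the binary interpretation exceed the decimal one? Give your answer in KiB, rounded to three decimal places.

282 MiB = 282 × 1,048,576 = 295,698,432 bytes
282 MB = 282 × 1,000,000 = 282,000,000 bytes
difference = 13,698,432 bytes
13,698,432 / 1,024 = 13,377.375 KiB

13,377.375 KiB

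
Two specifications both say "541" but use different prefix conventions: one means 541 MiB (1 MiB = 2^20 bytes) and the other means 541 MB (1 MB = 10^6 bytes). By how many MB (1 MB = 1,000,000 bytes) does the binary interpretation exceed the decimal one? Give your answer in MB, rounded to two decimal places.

26.28 MB

541 MiB = 541 × 1,048,576 = 567,279,616 bytes
541 MB = 541 × 1,000,000 = 541,000,000 bytes
difference = 26,279,616 bytes
26,279,616 / 1,000,000 = 26.28 MB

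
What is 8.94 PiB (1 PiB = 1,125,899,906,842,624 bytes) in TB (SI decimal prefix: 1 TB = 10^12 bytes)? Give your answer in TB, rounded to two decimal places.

10,065.55 TB

8.94 PiB × 1,125,899,906,842,624 bytes/PiB = 10,065,545,167,173,058.56 bytes
1 TB = 10^12 bytes = 1,000,000,000,000 bytes
10,065,545,167,173,058.56 / 1,000,000,000,000 = 10,065.55 TB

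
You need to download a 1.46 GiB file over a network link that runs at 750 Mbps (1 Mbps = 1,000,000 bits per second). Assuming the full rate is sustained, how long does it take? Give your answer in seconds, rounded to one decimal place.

1.46 GiB = 1,567,663,063.04 bytes = 12,541,304,504.32 bits
750 Mbps = 750,000,000 bits/s
time = 12,541,304,504.32 / 750,000,000 = 16.7 s

16.7 seconds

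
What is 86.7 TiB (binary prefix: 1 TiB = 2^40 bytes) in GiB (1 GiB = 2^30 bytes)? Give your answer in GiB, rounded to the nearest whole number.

86.7 TiB × 1,099,511,627,776 bytes/TiB = 95,327,658,128,179.2 bytes
1 GiB = 2^30 bytes = 1,073,741,824 bytes
95,327,658,128,179.2 / 1,073,741,824 = 88,781 GiB

88,781 GiB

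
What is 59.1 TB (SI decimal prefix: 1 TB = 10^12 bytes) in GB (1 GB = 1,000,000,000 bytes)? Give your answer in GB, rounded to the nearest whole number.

59,100 GB

59.1 TB × 1,000,000,000,000 bytes/TB = 59,100,000,000,000 bytes
1 GB = 10^9 bytes = 1,000,000,000 bytes
59,100,000,000,000 / 1,000,000,000 = 59,100 GB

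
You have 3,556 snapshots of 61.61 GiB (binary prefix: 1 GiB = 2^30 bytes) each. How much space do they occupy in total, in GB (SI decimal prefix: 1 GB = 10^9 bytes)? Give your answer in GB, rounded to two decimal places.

Total = 3,556 × 61.61 GiB = 219085.16 GiB
= 219085.16 × 1,073,741,824 bytes = 235,240,899,309,731.84 bytes
1 GB = 1,000,000,000 bytes
235,240,899,309,731.84 / 1,000,000,000 = 235,240.90 GB

235,240.90 GB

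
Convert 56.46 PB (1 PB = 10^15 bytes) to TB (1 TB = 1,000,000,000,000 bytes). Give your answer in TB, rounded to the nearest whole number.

56.46 PB = 56.46 × 10^15 bytes = 56,460,000,000,000,000 bytes
1 TB = 1,000,000,000,000 bytes
56,460,000,000,000,000 / 1,000,000,000,000 = 56,460 TB

56,460 TB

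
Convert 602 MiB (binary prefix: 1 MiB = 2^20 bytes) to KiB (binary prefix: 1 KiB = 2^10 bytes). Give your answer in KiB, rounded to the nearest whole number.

616,448 KiB

602 MiB = 602 × 2^20 bytes = 631,242,752 bytes
1 KiB = 2^10 bytes = 1,024 bytes
631,242,752 / 1,024 = 616,448 KiB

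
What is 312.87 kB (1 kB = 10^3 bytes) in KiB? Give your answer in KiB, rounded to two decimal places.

305.54 KiB

312.87 kB × 1,000 bytes/kB = 312,870 bytes
1 KiB = 2^10 bytes = 1,024 bytes
312,870 / 1,024 = 305.54 KiB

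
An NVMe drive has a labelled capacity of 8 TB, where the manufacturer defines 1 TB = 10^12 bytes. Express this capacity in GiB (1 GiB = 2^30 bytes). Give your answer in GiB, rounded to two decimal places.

7,450.58 GiB

8 TB = 8 × 10^12 bytes = 8,000,000,000,000 bytes
1 GiB = 1,073,741,824 bytes
8,000,000,000,000 / 1,073,741,824 = 7,450.58 GiB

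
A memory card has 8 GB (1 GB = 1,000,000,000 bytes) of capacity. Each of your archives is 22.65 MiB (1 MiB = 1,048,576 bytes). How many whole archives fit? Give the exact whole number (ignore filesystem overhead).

336

Capacity: 8 GB = 8,000,000,000 bytes
Per item: 22.65 MiB = 23,750,246.4 bytes
⌊8,000,000,000 / 23,750,246.4⌋ = 336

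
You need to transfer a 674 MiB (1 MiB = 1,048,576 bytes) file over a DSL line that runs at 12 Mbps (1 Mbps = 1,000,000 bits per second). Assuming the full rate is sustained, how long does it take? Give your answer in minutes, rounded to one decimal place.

674 MiB = 706,740,224 bytes = 5,653,921,792 bits
12 Mbps = 12,000,000 bits/s
time = 5,653,921,792 / 12,000,000 = 471.16 s
471.16 s / 60 = 7.9 minutes

7.9 minutes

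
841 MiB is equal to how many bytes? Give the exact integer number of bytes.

881,852,416 bytes

841 × 1,048,576 = 881,852,416 bytes  (1 MiB = 2^20 bytes)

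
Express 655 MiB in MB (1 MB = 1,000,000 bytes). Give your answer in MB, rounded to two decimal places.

686.82 MB

655 MiB = 655 × 2^20 bytes = 686,817,280 bytes
1 MB = 1,000,000 bytes
686,817,280 / 1,000,000 = 686.82 MB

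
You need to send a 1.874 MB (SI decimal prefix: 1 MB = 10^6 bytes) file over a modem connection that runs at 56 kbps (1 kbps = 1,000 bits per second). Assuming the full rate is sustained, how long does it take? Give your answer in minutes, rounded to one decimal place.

1.874 MB = 1,874,000 bytes = 14,992,000 bits
56 kbps = 56,000 bits/s
time = 14,992,000 / 56,000 = 267.71 s
267.71 s / 60 = 4.5 minutes

4.5 minutes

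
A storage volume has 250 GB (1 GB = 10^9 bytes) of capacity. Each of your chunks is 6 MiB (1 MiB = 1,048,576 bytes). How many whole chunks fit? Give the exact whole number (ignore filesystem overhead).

Capacity: 250 GB = 250,000,000,000 bytes
Per item: 6 MiB = 6,291,456 bytes
⌊250,000,000,000 / 6,291,456⌋ = 39,736

39,736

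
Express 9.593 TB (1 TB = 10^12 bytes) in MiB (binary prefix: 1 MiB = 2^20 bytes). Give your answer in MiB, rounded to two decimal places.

9,148,597.72 MiB

9.593 TB = 9.593 × 10^12 bytes = 9,593,000,000,000 bytes
1 MiB = 2^20 bytes = 1,048,576 bytes
9,593,000,000,000 / 1,048,576 = 9,148,597.72 MiB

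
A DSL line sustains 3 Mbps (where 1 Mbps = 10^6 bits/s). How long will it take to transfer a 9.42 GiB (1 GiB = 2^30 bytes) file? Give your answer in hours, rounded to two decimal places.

9.42 GiB = 10,114,647,982.08 bytes = 80,917,183,856.64 bits
3 Mbps = 3,000,000 bits/s
time = 80,917,183,856.64 / 3,000,000 = 26,972.3946 s
26,972.3946 s / 3600 = 7.49 hours

7.49 hours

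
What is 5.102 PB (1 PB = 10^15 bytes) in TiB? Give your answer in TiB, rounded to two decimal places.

5.102 PB × 1,000,000,000,000,000 bytes/PB = 5,102,000,000,000,000 bytes
1 TiB = 1,099,511,627,776 bytes
5,102,000,000,000,000 / 1,099,511,627,776 = 4,640.24 TiB

4,640.24 TiB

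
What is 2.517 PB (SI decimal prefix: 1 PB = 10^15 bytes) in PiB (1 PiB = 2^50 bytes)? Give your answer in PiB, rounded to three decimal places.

2.236 PiB

2.517 PB × 1,000,000,000,000,000 bytes/PB = 2,517,000,000,000,000 bytes
1 PiB = 1,125,899,906,842,624 bytes
2,517,000,000,000,000 / 1,125,899,906,842,624 = 2.236 PiB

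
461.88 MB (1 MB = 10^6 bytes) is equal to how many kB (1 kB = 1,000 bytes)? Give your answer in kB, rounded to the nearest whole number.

461.88 MB × 1,000,000 bytes/MB = 461,880,000 bytes
1 kB = 1,000 bytes
461,880,000 / 1,000 = 461,880 kB

461,880 kB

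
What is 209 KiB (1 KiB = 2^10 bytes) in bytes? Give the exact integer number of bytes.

214,016 bytes

209 × 1,024 = 214,016 bytes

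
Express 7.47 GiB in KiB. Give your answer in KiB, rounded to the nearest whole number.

7.47 GiB = 7.47 × 2^30 bytes = 8,020,851,425.28 bytes
1 KiB = 1,024 bytes
8,020,851,425.28 / 1,024 = 7,832,863 KiB

7,832,863 KiB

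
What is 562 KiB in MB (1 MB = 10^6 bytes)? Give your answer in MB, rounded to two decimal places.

0.58 MB

562 KiB × 1,024 bytes/KiB = 575,488 bytes
1 MB = 10^6 bytes = 1,000,000 bytes
575,488 / 1,000,000 = 0.58 MB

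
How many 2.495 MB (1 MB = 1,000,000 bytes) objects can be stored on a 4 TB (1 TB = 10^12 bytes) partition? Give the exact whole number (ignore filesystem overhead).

Capacity: 4 TB = 4,000,000,000,000 bytes
Per item: 2.495 MB = 2,495,000 bytes
⌊4,000,000,000,000 / 2,495,000⌋ = 1,603,206

1,603,206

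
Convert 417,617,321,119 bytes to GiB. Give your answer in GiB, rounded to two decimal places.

388.94 GiB

417,617,321,119 bytes given.
1 GiB = 1,073,741,824 bytes
417,617,321,119 / 1,073,741,824 = 388.94 GiB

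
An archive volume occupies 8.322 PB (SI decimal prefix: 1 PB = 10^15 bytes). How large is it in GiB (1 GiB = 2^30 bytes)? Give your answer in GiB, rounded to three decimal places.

8.322 PB × 1,000,000,000,000,000 bytes/PB = 8,322,000,000,000,000 bytes
1 GiB = 1,073,741,824 bytes
8,322,000,000,000,000 / 1,073,741,824 = 7,750,466.466 GiB

7,750,466.466 GiB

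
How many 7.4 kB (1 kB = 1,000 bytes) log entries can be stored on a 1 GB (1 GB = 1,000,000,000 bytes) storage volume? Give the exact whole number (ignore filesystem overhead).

Capacity: 1 GB = 1,000,000,000 bytes
Per item: 7.4 kB = 7,400 bytes
⌊1,000,000,000 / 7,400⌋ = 135,135

135,135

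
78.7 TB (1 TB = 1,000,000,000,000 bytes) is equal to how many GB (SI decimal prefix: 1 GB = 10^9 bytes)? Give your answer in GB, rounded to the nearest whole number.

78,700 GB

78.7 TB = 78.7 × 10^12 bytes = 78,700,000,000,000 bytes
1 GB = 10^9 bytes = 1,000,000,000 bytes
78,700,000,000,000 / 1,000,000,000 = 78,700 GB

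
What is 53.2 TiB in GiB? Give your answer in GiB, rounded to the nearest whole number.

53.2 TiB = 53.2 × 2^40 bytes = 58,494,018,597,683.2 bytes
1 GiB = 2^30 bytes = 1,073,741,824 bytes
58,494,018,597,683.2 / 1,073,741,824 = 54,477 GiB

54,477 GiB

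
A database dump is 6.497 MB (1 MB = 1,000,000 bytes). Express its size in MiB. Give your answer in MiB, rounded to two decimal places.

6.20 MiB

6.497 MB = 6.497 × 10^6 bytes = 6,497,000 bytes
1 MiB = 2^20 bytes = 1,048,576 bytes
6,497,000 / 1,048,576 = 6.20 MiB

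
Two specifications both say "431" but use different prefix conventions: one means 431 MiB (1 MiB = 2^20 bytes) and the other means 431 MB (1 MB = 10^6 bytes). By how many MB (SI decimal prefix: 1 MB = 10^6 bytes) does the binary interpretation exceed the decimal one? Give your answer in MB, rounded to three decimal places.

431 MiB = 431 × 1,048,576 = 451,936,256 bytes
431 MB = 431 × 1,000,000 = 431,000,000 bytes
difference = 20,936,256 bytes
20,936,256 / 1,000,000 = 20.936 MB

20.936 MB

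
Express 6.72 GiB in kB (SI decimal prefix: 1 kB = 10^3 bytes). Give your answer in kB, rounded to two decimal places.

7,215,545.06 kB

6.72 GiB = 6.72 × 2^30 bytes = 7,215,545,057.28 bytes
1 kB = 1,000 bytes
7,215,545,057.28 / 1,000 = 7,215,545.06 kB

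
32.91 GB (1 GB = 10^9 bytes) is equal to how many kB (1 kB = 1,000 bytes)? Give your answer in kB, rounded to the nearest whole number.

32.91 GB = 32.91 × 10^9 bytes = 32,910,000,000 bytes
1 kB = 10^3 bytes = 1,000 bytes
32,910,000,000 / 1,000 = 32,910,000 kB

32,910,000 kB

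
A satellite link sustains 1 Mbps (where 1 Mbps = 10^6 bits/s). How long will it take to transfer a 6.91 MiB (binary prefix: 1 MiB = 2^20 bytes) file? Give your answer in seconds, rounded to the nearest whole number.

6.91 MiB = 7,245,660.16 bytes = 57,965,281.28 bits
1 Mbps = 1,000,000 bits/s
time = 57,965,281.28 / 1,000,000 = 58 s

58 seconds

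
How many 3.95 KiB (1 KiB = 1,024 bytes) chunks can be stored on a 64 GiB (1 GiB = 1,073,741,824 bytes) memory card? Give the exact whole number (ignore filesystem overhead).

16,989,585

Capacity: 64 GiB = 68,719,476,736 bytes
Per item: 3.95 KiB = 4,044.8 bytes
⌊68,719,476,736 / 4,044.8⌋ = 16,989,585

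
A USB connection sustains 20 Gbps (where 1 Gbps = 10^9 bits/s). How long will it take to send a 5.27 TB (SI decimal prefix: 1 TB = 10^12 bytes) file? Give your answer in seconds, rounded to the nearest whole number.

5.27 TB = 5,270,000,000,000 bytes = 42,160,000,000,000 bits
20 Gbps = 20,000,000,000 bits/s
time = 42,160,000,000,000 / 20,000,000,000 = 2,108 s

2,108 seconds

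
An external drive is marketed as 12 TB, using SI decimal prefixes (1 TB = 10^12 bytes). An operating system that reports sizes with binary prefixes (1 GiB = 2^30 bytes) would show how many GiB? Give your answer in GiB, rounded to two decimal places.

12 TB = 12 × 10^12 bytes = 12,000,000,000,000 bytes
1 GiB = 1,073,741,824 bytes
12,000,000,000,000 / 1,073,741,824 = 11,175.87 GiB

11,175.87 GiB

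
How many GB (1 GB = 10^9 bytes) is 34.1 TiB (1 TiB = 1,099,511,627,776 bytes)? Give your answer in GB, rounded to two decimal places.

37,493.35 GB

34.1 TiB = 34.1 × 2^40 bytes = 37,493,346,507,161.6 bytes
1 GB = 1,000,000,000 bytes
37,493,346,507,161.6 / 1,000,000,000 = 37,493.35 GB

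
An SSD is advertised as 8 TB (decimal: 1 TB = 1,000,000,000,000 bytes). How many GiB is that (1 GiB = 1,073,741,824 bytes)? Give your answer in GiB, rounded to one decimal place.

8 TB × 1,000,000,000,000 bytes/TB = 8,000,000,000,000 bytes
1 GiB = 2^30 bytes = 1,073,741,824 bytes
8,000,000,000,000 / 1,073,741,824 = 7,450.6 GiB

7,450.6 GiB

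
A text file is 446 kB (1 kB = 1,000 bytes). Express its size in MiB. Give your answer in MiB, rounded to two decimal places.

0.43 MiB

446 kB × 1,000 bytes/kB = 446,000 bytes
1 MiB = 2^20 bytes = 1,048,576 bytes
446,000 / 1,048,576 = 0.43 MiB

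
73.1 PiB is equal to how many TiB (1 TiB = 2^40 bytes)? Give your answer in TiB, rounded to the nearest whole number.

74,854 TiB

73.1 PiB = 73.1 × 2^50 bytes = 82,303,283,190,195,814.4 bytes
1 TiB = 2^40 bytes = 1,099,511,627,776 bytes
82,303,283,190,195,814.4 / 1,099,511,627,776 = 74,854 TiB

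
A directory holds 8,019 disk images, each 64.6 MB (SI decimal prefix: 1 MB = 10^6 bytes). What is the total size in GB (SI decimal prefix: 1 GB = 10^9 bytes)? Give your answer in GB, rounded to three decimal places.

518.027 GB

Total = 8,019 × 64.6 MB = 518027.4 MB
= 518027.4 × 1,000,000 bytes = 518,027,400,000 bytes
1 GB = 1,000,000,000 bytes
518,027,400,000 / 1,000,000,000 = 518.027 GB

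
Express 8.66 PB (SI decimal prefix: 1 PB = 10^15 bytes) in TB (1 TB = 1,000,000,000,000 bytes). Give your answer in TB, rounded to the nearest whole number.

8,660 TB

8.66 PB = 8.66 × 10^15 bytes = 8,660,000,000,000,000 bytes
1 TB = 10^12 bytes = 1,000,000,000,000 bytes
8,660,000,000,000,000 / 1,000,000,000,000 = 8,660 TB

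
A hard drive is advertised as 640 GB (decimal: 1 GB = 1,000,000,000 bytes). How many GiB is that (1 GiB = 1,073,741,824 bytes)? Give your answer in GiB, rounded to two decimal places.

596.05 GiB

640 GB = 640 × 10^9 bytes = 640,000,000,000 bytes
1 GiB = 2^30 bytes = 1,073,741,824 bytes
640,000,000,000 / 1,073,741,824 = 596.05 GiB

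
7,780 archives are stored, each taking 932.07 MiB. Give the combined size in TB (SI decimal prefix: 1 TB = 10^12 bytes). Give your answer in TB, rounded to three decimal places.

Total = 7,780 × 932.07 MiB = 7251504.6 MiB
= 7251504.6 × 1,048,576 bytes = 7,603,753,687,449.6 bytes
1 TB = 1,000,000,000,000 bytes
7,603,753,687,449.6 / 1,000,000,000,000 = 7.604 TB

7.604 TB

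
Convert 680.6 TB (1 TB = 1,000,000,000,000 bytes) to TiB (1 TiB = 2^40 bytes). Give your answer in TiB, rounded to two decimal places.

619.00 TiB

680.6 TB = 680.6 × 10^12 bytes = 680,600,000,000,000 bytes
1 TiB = 1,099,511,627,776 bytes
680,600,000,000,000 / 1,099,511,627,776 = 619.00 TiB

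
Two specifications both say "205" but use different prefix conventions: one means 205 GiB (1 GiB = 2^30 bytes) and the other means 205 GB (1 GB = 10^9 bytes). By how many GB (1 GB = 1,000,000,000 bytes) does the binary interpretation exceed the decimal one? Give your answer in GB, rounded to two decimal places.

15.12 GB

205 GiB = 205 × 1,073,741,824 = 220,117,073,920 bytes
205 GB = 205 × 1,000,000,000 = 205,000,000,000 bytes
difference = 15,117,073,920 bytes
15,117,073,920 / 1,000,000,000 = 15.12 GB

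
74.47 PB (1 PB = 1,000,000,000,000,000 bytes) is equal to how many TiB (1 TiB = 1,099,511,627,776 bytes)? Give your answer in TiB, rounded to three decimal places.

67,730.070 TiB

74.47 PB = 74.47 × 10^15 bytes = 74,470,000,000,000,000 bytes
1 TiB = 2^40 bytes = 1,099,511,627,776 bytes
74,470,000,000,000,000 / 1,099,511,627,776 = 67,730.070 TiB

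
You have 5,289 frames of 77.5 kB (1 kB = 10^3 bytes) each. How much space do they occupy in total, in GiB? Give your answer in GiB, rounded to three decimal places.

0.382 GiB

Total = 5,289 × 77.5 kB = 409897.5 kB
= 409897.5 × 1,000 bytes = 409,897,500 bytes
1 GiB = 1,073,741,824 bytes
409,897,500 / 1,073,741,824 = 0.382 GiB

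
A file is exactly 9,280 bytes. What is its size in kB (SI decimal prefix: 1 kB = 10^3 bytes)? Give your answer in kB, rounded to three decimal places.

9280 bytes given.
1 kB = 10^3 bytes = 1,000 bytes
9,280 / 1,000 = 9.280 kB

9.280 kB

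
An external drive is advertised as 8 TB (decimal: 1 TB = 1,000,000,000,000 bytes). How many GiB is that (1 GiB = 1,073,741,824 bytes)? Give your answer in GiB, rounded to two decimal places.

7,450.58 GiB

8 TB × 1,000,000,000,000 bytes/TB = 8,000,000,000,000 bytes
1 GiB = 2^30 bytes = 1,073,741,824 bytes
8,000,000,000,000 / 1,073,741,824 = 7,450.58 GiB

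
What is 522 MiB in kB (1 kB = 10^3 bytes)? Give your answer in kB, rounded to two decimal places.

522 MiB × 1,048,576 bytes/MiB = 547,356,672 bytes
1 kB = 10^3 bytes = 1,000 bytes
547,356,672 / 1,000 = 547,356.67 kB

547,356.67 kB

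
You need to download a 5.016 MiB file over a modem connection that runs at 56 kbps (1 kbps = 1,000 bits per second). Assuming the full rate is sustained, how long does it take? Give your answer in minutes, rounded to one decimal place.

12.5 minutes

5.016 MiB = 5,259,657.216 bytes = 42,077,257.728 bits
56 kbps = 56,000 bits/s
time = 42,077,257.728 / 56,000 = 751.38 s
751.38 s / 60 = 12.5 minutes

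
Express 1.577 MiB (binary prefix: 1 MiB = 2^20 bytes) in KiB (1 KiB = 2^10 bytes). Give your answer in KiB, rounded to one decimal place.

1,614.8 KiB

1.577 MiB = 1.577 × 2^20 bytes = 1,653,604.352 bytes
1 KiB = 1,024 bytes
1,653,604.352 / 1,024 = 1,614.8 KiB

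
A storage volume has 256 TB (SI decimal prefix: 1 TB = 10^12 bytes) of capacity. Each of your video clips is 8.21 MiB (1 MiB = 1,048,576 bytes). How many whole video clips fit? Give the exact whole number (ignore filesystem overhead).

Capacity: 256 TB = 256,000,000,000,000 bytes
Per item: 8.21 MiB = 8,608,808.96 bytes
⌊256,000,000,000,000 / 8,608,808.96⌋ = 29,736,982

29,736,982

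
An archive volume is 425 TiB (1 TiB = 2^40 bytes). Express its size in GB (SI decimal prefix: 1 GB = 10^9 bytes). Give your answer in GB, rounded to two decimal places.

425 TiB = 425 × 2^40 bytes = 467,292,441,804,800 bytes
1 GB = 10^9 bytes = 1,000,000,000 bytes
467,292,441,804,800 / 1,000,000,000 = 467,292.44 GB

467,292.44 GB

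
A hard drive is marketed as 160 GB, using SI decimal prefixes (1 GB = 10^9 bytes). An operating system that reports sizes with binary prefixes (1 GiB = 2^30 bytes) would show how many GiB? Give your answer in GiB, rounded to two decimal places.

149.01 GiB

160 GB = 160 × 10^9 bytes = 160,000,000,000 bytes
1 GiB = 2^30 bytes = 1,073,741,824 bytes
160,000,000,000 / 1,073,741,824 = 149.01 GiB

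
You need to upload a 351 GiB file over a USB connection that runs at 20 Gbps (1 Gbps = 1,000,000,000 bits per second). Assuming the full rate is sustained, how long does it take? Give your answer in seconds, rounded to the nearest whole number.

151 seconds

351 GiB = 376,883,380,224 bytes = 3,015,067,041,792 bits
20 Gbps = 20,000,000,000 bits/s
time = 3,015,067,041,792 / 20,000,000,000 = 151 s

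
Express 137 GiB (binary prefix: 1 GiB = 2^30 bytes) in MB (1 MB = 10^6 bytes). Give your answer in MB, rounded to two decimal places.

147,102.63 MB

137 GiB × 1,073,741,824 bytes/GiB = 147,102,629,888 bytes
1 MB = 10^6 bytes = 1,000,000 bytes
147,102,629,888 / 1,000,000 = 147,102.63 MB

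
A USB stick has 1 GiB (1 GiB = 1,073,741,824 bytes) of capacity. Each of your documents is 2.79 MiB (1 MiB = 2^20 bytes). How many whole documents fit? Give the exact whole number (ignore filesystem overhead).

367

Capacity: 1 GiB = 1,073,741,824 bytes
Per item: 2.79 MiB = 2,925,527.04 bytes
⌊1,073,741,824 / 2,925,527.04⌋ = 367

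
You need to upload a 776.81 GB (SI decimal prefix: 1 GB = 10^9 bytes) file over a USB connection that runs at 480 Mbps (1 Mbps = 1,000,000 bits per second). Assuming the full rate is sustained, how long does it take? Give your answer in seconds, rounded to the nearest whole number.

12,947 seconds

776.81 GB = 776,810,000,000 bytes = 6,214,480,000,000 bits
480 Mbps = 480,000,000 bits/s
time = 6,214,480,000,000 / 480,000,000 = 12,947 s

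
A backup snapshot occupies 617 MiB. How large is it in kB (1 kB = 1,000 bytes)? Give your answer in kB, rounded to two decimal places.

617 MiB = 617 × 2^20 bytes = 646,971,392 bytes
1 kB = 1,000 bytes
646,971,392 / 1,000 = 646,971.39 kB

646,971.39 kB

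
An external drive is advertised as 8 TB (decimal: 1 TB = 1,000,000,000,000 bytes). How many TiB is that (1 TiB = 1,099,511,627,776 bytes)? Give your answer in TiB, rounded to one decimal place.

7.3 TiB

8 TB × 1,000,000,000,000 bytes/TB = 8,000,000,000,000 bytes
1 TiB = 1,099,511,627,776 bytes
8,000,000,000,000 / 1,099,511,627,776 = 7.3 TiB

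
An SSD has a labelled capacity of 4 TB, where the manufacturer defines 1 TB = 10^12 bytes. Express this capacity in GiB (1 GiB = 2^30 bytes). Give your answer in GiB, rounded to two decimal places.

4 TB = 4 × 10^12 bytes = 4,000,000,000,000 bytes
1 GiB = 2^30 bytes = 1,073,741,824 bytes
4,000,000,000,000 / 1,073,741,824 = 3,725.29 GiB

3,725.29 GiB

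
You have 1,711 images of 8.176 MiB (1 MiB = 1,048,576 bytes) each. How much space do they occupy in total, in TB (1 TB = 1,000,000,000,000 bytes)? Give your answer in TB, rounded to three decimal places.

Total = 1,711 × 8.176 MiB = 13989.136 MiB
= 13989.136 × 1,048,576 bytes = 14,668,672,270.336 bytes
1 TB = 1,000,000,000,000 bytes
14,668,672,270.336 / 1,000,000,000,000 = 0.015 TB

0.015 TB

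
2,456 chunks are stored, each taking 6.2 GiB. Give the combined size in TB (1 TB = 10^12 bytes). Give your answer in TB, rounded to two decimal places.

16.35 TB

Total = 2,456 × 6.2 GiB = 15227.2 GiB
= 15227.2 × 1,073,741,824 bytes = 16,350,081,502,412.8 bytes
1 TB = 1,000,000,000,000 bytes
16,350,081,502,412.8 / 1,000,000,000,000 = 16.35 TB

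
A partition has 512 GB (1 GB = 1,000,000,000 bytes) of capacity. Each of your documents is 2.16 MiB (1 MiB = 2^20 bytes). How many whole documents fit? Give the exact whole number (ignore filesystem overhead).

Capacity: 512 GB = 512,000,000,000 bytes
Per item: 2.16 MiB = 2,264,924.16 bytes
⌊512,000,000,000 / 2,264,924.16⌋ = 226,056

226,056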